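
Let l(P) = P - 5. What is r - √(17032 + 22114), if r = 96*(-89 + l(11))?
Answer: -7968 - 23*√74 ≈ -8165.9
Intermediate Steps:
l(P) = -5 + P
r = -7968 (r = 96*(-89 + (-5 + 11)) = 96*(-89 + 6) = 96*(-83) = -7968)
r - √(17032 + 22114) = -7968 - √(17032 + 22114) = -7968 - √39146 = -7968 - 23*√74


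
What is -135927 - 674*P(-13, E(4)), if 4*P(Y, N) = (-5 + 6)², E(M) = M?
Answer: -272191/2 ≈ -1.3610e+5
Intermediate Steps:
P(Y, N) = ¼ (P(Y, N) = (-5 + 6)²/4 = (¼)*1² = (¼)*1 = ¼)
-135927 - 674*P(-13, E(4)) = -135927 - 674*¼ = -135927 - 337/2 = -272191/2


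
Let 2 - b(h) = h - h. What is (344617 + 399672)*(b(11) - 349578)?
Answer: -260185571464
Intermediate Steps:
b(h) = 2 (b(h) = 2 - (h - h) = 2 - 1*0 = 2 + 0 = 2)
(344617 + 399672)*(b(11) - 349578) = (344617 + 399672)*(2 - 349578) = 744289*(-349576) = -260185571464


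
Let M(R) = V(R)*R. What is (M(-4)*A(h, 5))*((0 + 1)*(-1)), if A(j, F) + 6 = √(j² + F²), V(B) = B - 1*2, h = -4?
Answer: 144 - 24*√41 ≈ -9.6750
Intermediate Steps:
V(B) = -2 + B (V(B) = B - 2 = -2 + B)
M(R) = R*(-2 + R) (M(R) = (-2 + R)*R = R*(-2 + R))
A(j, F) = -6 + √(F² + j²) (A(j, F) = -6 + √(j² + F²) = -6 + √(F² + j²))
(M(-4)*A(h, 5))*((0 + 1)*(-1)) = ((-4*(-2 - 4))*(-6 + √(5² + (-4)²)))*((0 + 1)*(-1)) = ((-4*(-6))*(-6 + √(25 + 16)))*(1*(-1)) = (24*(-6 + √41))*(-1) = (-144 + 24*√41)*(-1) = 144 - 24*√41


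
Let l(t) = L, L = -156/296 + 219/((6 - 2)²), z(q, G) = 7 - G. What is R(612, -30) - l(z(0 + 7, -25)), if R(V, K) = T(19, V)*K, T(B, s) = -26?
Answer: 453969/592 ≈ 766.84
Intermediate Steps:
R(V, K) = -26*K
L = 7791/592 (L = -156*1/296 + 219/(4²) = -39/74 + 219/16 = 7791/592 ≈ 13.160)
l(t) = 7791/592
R(612, -30) - l(z(0 + 7, -25)) = -26*(-30) - 1*7791/592 = 780 - 7791/592 = 453969/592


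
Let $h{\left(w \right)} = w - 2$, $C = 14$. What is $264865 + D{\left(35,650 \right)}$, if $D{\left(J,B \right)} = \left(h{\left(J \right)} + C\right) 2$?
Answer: $264959$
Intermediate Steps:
$h{\left(w \right)} = -2 + w$
$D{\left(J,B \right)} = 24 + 2 J$ ($D{\left(J,B \right)} = \left(\left(-2 + J\right) + 14\right) 2 = \left(12 + J\right) 2 = 24 + 2 J$)
$264865 + D{\left(35,650 \right)} = 264865 + \left(24 + 2 \cdot 35\right) = 264865 + \left(24 + 70\right) = 264865 + 94 = 264959$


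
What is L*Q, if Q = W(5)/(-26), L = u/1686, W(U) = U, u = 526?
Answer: -1315/21918 ≈ -0.059996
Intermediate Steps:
L = 263/843 (L = 526/1686 = 526*(1/1686) = 263/843 ≈ 0.31198)
Q = -5/26 (Q = 5/(-26) = 5*(-1/26) = -5/26 ≈ -0.19231)
L*Q = (263/843)*(-5/26) = -1315/21918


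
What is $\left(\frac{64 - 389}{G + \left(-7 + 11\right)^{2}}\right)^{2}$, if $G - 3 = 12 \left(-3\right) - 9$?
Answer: $\frac{625}{4} \approx 156.25$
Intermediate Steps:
$G = -42$ ($G = 3 + \left(12 \left(-3\right) - 9\right) = 3 - 45 = -42$)
$\left(\frac{64 - 389}{G + \left(-7 + 11\right)^{2}}\right)^{2} = \left(\frac{64 - 389}{-42 + \left(-7 + 11\right)^{2}}\right)^{2} = \left(- \frac{325}{-42 + 4^{2}}\right)^{2} = \left(- \frac{325}{-42 + 16}\right)^{2} = \left(- \frac{325}{-26}\right)^{2} = \left(\left(-325\right) \left(- \frac{1}{26}\right)\right)^{2} = \left(\frac{25}{2}\right)^{2} = \frac{625}{4}$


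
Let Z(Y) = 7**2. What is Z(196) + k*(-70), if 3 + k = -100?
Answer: 7259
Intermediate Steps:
k = -103 (k = -3 - 100 = -103)
Z(Y) = 49
Z(196) + k*(-70) = 49 - 103*(-70) = 49 + 7210 = 7259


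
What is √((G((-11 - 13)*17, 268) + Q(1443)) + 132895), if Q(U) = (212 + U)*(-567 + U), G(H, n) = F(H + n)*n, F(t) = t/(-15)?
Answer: √14266587/3 ≈ 1259.0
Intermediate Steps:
F(t) = -t/15 (F(t) = t*(-1/15) = -t/15)
G(H, n) = n*(-H/15 - n/15) (G(H, n) = (-(H + n)/15)*n = (-H/15 - n/15)*n = n*(-H/15 - n/15))
Q(U) = (-567 + U)*(212 + U)
√((G((-11 - 13)*17, 268) + Q(1443)) + 132895) = √(((1/15)*268*(-(-11 - 13)*17 - 1*268) + (-120204 + 1443² - 355*1443)) + 132895) = √(((1/15)*268*(-(-24)*17 - 268) + (-120204 + 2082249 - 512265)) + 132895) = √(((1/15)*268*(-1*(-408) - 268) + 1449780) + 132895) = √(((1/15)*268*(408 - 268) + 1449780) + 132895) = √(((1/15)*268*140 + 1449780) + 132895) = √((7504/3 + 1449780) + 132895) = √(4356844/3 + 132895) = √(4755529/3) = √14266587/3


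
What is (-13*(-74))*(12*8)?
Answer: 92352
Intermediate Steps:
(-13*(-74))*(12*8) = 962*96 = 92352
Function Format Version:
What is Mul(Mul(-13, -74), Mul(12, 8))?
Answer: 92352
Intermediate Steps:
Mul(Mul(-13, -74), Mul(12, 8)) = Mul(962, 96) = 92352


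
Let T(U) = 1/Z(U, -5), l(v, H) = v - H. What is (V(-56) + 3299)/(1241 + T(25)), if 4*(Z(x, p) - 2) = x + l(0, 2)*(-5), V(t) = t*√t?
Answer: 141857/53367 - 4816*I*√14/53367 ≈ 2.6581 - 0.33766*I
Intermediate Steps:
V(t) = t^(3/2)
Z(x, p) = 9/2 + x/4 (Z(x, p) = 2 + (x + (0 - 1*2)*(-5))/4 = 2 + (x + (0 - 2)*(-5))/4 = 2 + (x - 2*(-5))/4 = 2 + (x + 10)/4 = 2 + (10 + x)/4 = 2 + (5/2 + x/4) = 9/2 + x/4)
T(U) = 1/(9/2 + U/4)
(V(-56) + 3299)/(1241 + T(25)) = ((-56)^(3/2) + 3299)/(1241 + 4/(18 + 25)) = (-112*I*√14 + 3299)/(1241 + 4/43) = (3299 - 112*I*√14)/(1241 + 4*(1/43)) = (3299 - 112*I*√14)/(1241 + 4/43) = (3299 - 112*I*√14)/(53367/43) = (3299 - 112*I*√14)*(43/53367) = 141857/53367 - 4816*I*√14/53367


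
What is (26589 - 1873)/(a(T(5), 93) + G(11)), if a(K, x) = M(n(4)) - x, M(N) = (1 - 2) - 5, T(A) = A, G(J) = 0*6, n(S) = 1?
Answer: -24716/99 ≈ -249.66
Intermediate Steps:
G(J) = 0
M(N) = -6 (M(N) = -1 - 5 = -6)
a(K, x) = -6 - x
(26589 - 1873)/(a(T(5), 93) + G(11)) = (26589 - 1873)/((-6 - 1*93) + 0) = 24716/((-6 - 93) + 0) = 24716/(-99 + 0) = 24716/(-99) = 24716*(-1/99) = -24716/99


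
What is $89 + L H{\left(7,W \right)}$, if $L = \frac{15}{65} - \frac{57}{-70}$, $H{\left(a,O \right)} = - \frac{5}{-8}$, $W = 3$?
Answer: $\frac{130535}{1456} \approx 89.653$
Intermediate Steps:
$H{\left(a,O \right)} = \frac{5}{8}$ ($H{\left(a,O \right)} = \left(-5\right) \left(- \frac{1}{8}\right) = \frac{5}{8}$)
$L = \frac{951}{910}$ ($L = 15 \cdot \frac{1}{65} - - \frac{57}{70} = \frac{3}{13} + \frac{57}{70} = \frac{951}{910} \approx 1.0451$)
$89 + L H{\left(7,W \right)} = 89 + \frac{951}{910} \cdot \frac{5}{8} = 89 + \frac{951}{1456} = \frac{130535}{1456}$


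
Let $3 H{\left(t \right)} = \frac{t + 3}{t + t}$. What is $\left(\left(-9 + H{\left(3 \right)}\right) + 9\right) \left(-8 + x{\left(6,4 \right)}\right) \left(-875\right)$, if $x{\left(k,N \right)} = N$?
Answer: $\frac{3500}{3} \approx 1166.7$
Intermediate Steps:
$H{\left(t \right)} = \frac{3 + t}{6 t}$ ($H{\left(t \right)} = \frac{\left(t + 3\right) \frac{1}{t + t}}{3} = \frac{\left(3 + t\right) \frac{1}{2 t}}{3} = \frac{\frac{1}{2} \frac{1}{t} \left(3 + t\right)}{3} = \frac{3 + t}{6 t}$)
$\left(\left(-9 + H{\left(3 \right)}\right) + 9\right) \left(-8 + x{\left(6,4 \right)}\right) \left(-875\right) = \left(\left(-9 + \frac{3 + 3}{6 \cdot 3}\right) + 9\right) \left(-8 + 4\right) \left(-875\right) = \left(\left(-9 + \frac{1}{6} \cdot \frac{1}{3} \cdot 6\right) + 9\right) \left(-4\right) \left(-875\right) = \left(\left(-9 + \frac{1}{3}\right) + 9\right) \left(-4\right) \left(-875\right) = \left(- \frac{26}{3} + 9\right) \left(-4\right) \left(-875\right) = \frac{1}{3} \left(-4\right) \left(-875\right) = \left(- \frac{4}{3}\right) \left(-875\right) = \frac{3500}{3}$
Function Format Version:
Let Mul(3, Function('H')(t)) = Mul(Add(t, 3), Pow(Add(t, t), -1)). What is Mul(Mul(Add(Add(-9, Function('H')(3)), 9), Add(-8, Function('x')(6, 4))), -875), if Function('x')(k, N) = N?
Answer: Rational(3500, 3) ≈ 1166.7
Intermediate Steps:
Function('H')(t) = Mul(Rational(1, 6), Pow(t, -1), Add(3, t)) (Function('H')(t) = Mul(Rational(1, 3), Mul(Add(t, 3), Pow(Add(t, t), -1))) = Mul(Rational(1, 3), Mul(Add(3, t), Pow(Mul(2, t), -1))) = Mul(Rational(1, 3), Mul(Add(3, t), Mul(Rational(1, 2), Pow(t, -1)))) = Mul(Rational(1, 3), Mul(Rational(1, 2), Pow(t, -1), Add(3, t))) = Mul(Rational(1, 6), Pow(t, -1), Add(3, t)))
Mul(Mul(Add(Add(-9, Function('H')(3)), 9), Add(-8, Function('x')(6, 4))), -875) = Mul(Mul(Add(Add(-9, Mul(Rational(1, 6), Pow(3, -1), Add(3, 3))), 9), Add(-8, 4)), -875) = Mul(Mul(Add(Add(-9, Mul(Rational(1, 6), Rational(1, 3), 6)), 9), -4), -875) = Mul(Mul(Add(Add(-9, Rational(1, 3)), 9), -4), -875) = Mul(Mul(Add(Rational(-26, 3), 9), -4), -875) = Mul(Mul(Rational(1, 3), -4), -875) = Mul(Rational(-4, 3), -875) = Rational(3500, 3)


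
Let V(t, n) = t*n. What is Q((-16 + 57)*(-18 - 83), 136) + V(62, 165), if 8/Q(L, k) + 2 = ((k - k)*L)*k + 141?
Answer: 1421978/139 ≈ 10230.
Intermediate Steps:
V(t, n) = n*t
Q(L, k) = 8/139 (Q(L, k) = 8/(-2 + (((k - k)*L)*k + 141)) = 8/(-2 + ((0*L)*k + 141)) = 8/(-2 + (0*k + 141)) = 8/(-2 + (0 + 141)) = 8/(-2 + 141) = 8/139)
Q((-16 + 57)*(-18 - 83), 136) + V(62, 165) = 8/139 + 165*62 = 8/139 + 10230 = 1421978/139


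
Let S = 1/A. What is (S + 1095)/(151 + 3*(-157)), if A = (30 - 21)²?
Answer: -11087/3240 ≈ -3.4219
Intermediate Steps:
A = 81 (A = 9² = 81)
S = 1/81 ≈ 0.012346
(S + 1095)/(151 + 3*(-157)) = (1/81 + 1095)/(151 + 3*(-157)) = 88696/(81*(151 - 471)) = (88696/81)/(-320) = (88696/81)*(-1/320) = -11087/3240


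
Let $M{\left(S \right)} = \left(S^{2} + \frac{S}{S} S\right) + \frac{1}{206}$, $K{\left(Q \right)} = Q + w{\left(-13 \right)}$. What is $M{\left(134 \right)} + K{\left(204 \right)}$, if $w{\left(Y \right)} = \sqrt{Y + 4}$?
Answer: $\frac{3768565}{206} + 3 i \approx 18294.0 + 3.0 i$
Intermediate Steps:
$w{\left(Y \right)} = \sqrt{4 + Y}$
$K{\left(Q \right)} = Q + 3 i$ ($K{\left(Q \right)} = Q + \sqrt{4 - 13} = Q + \sqrt{-9} = Q + 3 i$)
$M{\left(S \right)} = \frac{1}{206} + S + S^{2}$ ($M{\left(S \right)} = \left(S^{2} + 1 S\right) + \frac{1}{206} = \left(S^{2} + S\right) + \frac{1}{206} = \left(S + S^{2}\right) + \frac{1}{206} = \frac{1}{206} + S + S^{2}$)
$M{\left(134 \right)} + K{\left(204 \right)} = \left(\frac{1}{206} + 134 + 134^{2}\right) + \left(204 + 3 i\right) = \left(\frac{1}{206} + 134 + 17956\right) + \left(204 + 3 i\right) = \frac{3726541}{206} + \left(204 + 3 i\right) = \frac{3768565}{206} + 3 i$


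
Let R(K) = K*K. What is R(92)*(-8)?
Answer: -67712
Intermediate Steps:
R(K) = K²
R(92)*(-8) = 92²*(-8) = 8464*(-8) = -67712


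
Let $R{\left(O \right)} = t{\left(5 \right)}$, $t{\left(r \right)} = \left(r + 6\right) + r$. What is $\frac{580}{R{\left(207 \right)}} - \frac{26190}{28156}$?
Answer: $\frac{994465}{28156} \approx 35.32$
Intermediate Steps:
$t{\left(r \right)} = 6 + 2 r$ ($t{\left(r \right)} = \left(6 + r\right) + r = 6 + 2 r$)
$R{\left(O \right)} = 16$ ($R{\left(O \right)} = 6 + 2 \cdot 5 = 6 + 10 = 16$)
$\frac{580}{R{\left(207 \right)}} - \frac{26190}{28156} = \frac{580}{16} - \frac{26190}{28156} = 580 \cdot \frac{1}{16} - \frac{13095}{14078} = \frac{145}{4} - \frac{13095}{14078} = \frac{994465}{28156}$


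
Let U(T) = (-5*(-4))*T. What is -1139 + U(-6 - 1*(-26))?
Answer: -739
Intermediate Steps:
U(T) = 20*T
-1139 + U(-6 - 1*(-26)) = -1139 + 20*(-6 - 1*(-26)) = -1139 + 20*(-6 + 26) = -1139 + 20*20 = -1139 + 400 = -739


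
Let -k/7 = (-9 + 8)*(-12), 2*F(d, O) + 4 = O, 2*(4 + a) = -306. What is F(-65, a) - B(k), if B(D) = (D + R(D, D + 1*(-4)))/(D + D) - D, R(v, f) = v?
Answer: -331/2 ≈ -165.50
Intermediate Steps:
a = -157 (a = -4 + (½)*(-306) = -4 - 153 = -157)
F(d, O) = -2 + O/2
k = -84 (k = -7*(-9 + 8)*(-12) = -(-7)*(-12) = -7*12 = -84)
B(D) = 1 - D (B(D) = (D + D)/(D + D) - D = (2*D)/((2*D)) - D = (2*D)*(1/(2*D)) - D = 1 - D)
F(-65, a) - B(k) = (-2 + (½)*(-157)) - (1 - 1*(-84)) = (-2 - 157/2) - (1 + 84) = -161/2 - 1*85 = -161/2 - 85 = -331/2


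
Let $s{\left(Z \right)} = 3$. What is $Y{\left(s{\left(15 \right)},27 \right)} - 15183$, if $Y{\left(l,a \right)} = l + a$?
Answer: $-15153$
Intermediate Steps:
$Y{\left(l,a \right)} = a + l$
$Y{\left(s{\left(15 \right)},27 \right)} - 15183 = \left(27 + 3\right) - 15183 = 30 - 15183 = -15153$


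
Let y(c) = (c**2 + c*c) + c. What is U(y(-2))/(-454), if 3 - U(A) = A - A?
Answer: -3/454 ≈ -0.0066079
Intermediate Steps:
y(c) = c + 2*c**2 (y(c) = (c**2 + c**2) + c = 2*c**2 + c = c + 2*c**2)
U(A) = 3 (U(A) = 3 - (A - A) = 3 - 1*0 = 3 + 0 = 3)
U(y(-2))/(-454) = 3/(-454) = 3*(-1/454) = -3/454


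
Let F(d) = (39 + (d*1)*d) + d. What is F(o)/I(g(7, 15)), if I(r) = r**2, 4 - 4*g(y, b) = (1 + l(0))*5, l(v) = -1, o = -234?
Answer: 54561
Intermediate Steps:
g(y, b) = 1 (g(y, b) = 1 - (1 - 1)*5/4 = 1 - 0*5 = 1 - 1/4*0 = 1 + 0 = 1)
F(d) = 39 + d + d**2 (F(d) = (39 + d*d) + d = (39 + d**2) + d = 39 + d + d**2)
F(o)/I(g(7, 15)) = (39 - 234 + (-234)**2)/(1**2) = (39 - 234 + 54756)/1 = 54561*1 = 54561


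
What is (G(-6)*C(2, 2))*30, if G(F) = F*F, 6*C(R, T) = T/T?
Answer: 180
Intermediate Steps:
C(R, T) = 1/6 (C(R, T) = (T/T)/6 = (1/6)*1 = 1/6)
G(F) = F**2
(G(-6)*C(2, 2))*30 = ((-6)**2*(1/6))*30 = (36*(1/6))*30 = 6*30 = 180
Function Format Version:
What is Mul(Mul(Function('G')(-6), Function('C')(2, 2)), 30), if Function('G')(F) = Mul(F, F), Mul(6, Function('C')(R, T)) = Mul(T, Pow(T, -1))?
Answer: 180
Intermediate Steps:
Function('C')(R, T) = Rational(1, 6) (Function('C')(R, T) = Mul(Rational(1, 6), Mul(T, Pow(T, -1))) = Mul(Rational(1, 6), 1) = Rational(1, 6))
Function('G')(F) = Pow(F, 2)
Mul(Mul(Function('G')(-6), Function('C')(2, 2)), 30) = Mul(Mul(Pow(-6, 2), Rational(1, 6)), 30) = Mul(Mul(36, Rational(1, 6)), 30) = Mul(6, 30) = 180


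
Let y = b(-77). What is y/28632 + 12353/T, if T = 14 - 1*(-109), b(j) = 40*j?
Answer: 14721344/146739 ≈ 100.32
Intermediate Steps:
y = -3080 (y = 40*(-77) = -3080)
T = 123 (T = 14 + 109 = 123)
y/28632 + 12353/T = -3080/28632 + 12353/123 = -3080*1/28632 + 12353*(1/123) = -385/3579 + 12353/123 = 14721344/146739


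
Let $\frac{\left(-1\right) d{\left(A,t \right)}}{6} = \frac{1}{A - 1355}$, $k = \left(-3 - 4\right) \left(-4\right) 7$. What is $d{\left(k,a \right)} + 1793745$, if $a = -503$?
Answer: $\frac{2078950461}{1159} \approx 1.7937 \cdot 10^{6}$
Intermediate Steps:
$k = 196$ ($k = \left(-7\right) \left(-4\right) 7 = 28 \cdot 7 = 196$)
$d{\left(A,t \right)} = - \frac{6}{-1355 + A}$ ($d{\left(A,t \right)} = - \frac{6}{A - 1355} = - \frac{6}{-1355 + A}$)
$d{\left(k,a \right)} + 1793745 = - \frac{6}{-1355 + 196} + 1793745 = - \frac{6}{-1159} + 1793745 = \left(-6\right) \left(- \frac{1}{1159}\right) + 1793745 = \frac{6}{1159} + 1793745 = \frac{2078950461}{1159}$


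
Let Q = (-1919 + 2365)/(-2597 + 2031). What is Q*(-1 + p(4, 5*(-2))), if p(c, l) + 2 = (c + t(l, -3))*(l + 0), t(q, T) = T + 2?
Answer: 7359/283 ≈ 26.004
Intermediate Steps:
t(q, T) = 2 + T
p(c, l) = -2 + l*(-1 + c) (p(c, l) = -2 + (c + (2 - 3))*(l + 0) = -2 + (c - 1)*l = -2 + (-1 + c)*l = -2 + l*(-1 + c))
Q = -223/283 (Q = 446/(-566) = 446*(-1/566) = -223/283 ≈ -0.78799)
Q*(-1 + p(4, 5*(-2))) = -223*(-1 + (-2 - 5*(-2) + 4*(5*(-2))))/283 = -223*(-1 + (-2 - 1*(-10) + 4*(-10)))/283 = -223*(-1 + (-2 + 10 - 40))/283 = -223*(-1 - 32)/283 = -223/283*(-33) = 7359/283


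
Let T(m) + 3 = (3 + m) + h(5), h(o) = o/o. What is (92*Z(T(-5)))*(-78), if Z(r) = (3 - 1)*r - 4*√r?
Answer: 57408 + 57408*I ≈ 57408.0 + 57408.0*I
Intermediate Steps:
h(o) = 1
T(m) = 1 + m (T(m) = -3 + ((3 + m) + 1) = -3 + (4 + m) = 1 + m)
Z(r) = -4*√r + 2*r (Z(r) = 2*r - 4*√r = -4*√r + 2*r)
(92*Z(T(-5)))*(-78) = (92*(-4*√(1 - 5) + 2*(1 - 5)))*(-78) = (92*(-8*I + 2*(-4)))*(-78) = (92*(-8*I - 8))*(-78) = (92*(-8 - 8*I))*(-78) = (-736 - 736*I)*(-78) = 57408 + 57408*I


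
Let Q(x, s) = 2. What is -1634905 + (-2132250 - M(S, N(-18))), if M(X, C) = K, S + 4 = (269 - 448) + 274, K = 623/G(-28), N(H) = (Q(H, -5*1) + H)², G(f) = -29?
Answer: -109246872/29 ≈ -3.7671e+6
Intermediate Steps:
N(H) = (2 + H)²
K = -623/29 (K = 623/(-29) = 623*(-1/29) = -623/29 ≈ -21.483)
S = 91 (S = -4 + ((269 - 448) + 274) = -4 + (-179 + 274) = -4 + 95 = 91)
M(X, C) = -623/29
-1634905 + (-2132250 - M(S, N(-18))) = -1634905 + (-2132250 - 1*(-623/29)) = -1634905 + (-2132250 + 623/29) = -1634905 - 61834627/29 = -109246872/29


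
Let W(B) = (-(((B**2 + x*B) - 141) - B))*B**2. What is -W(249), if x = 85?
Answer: 5132194776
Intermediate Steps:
W(B) = B**2*(141 - B**2 - 84*B) (W(B) = (-(((B**2 + 85*B) - 141) - B))*B**2 = (-((-141 + B**2 + 85*B) - B))*B**2 = (-(-141 + B**2 + 84*B))*B**2 = (141 - B**2 - 84*B)*B**2 = B**2*(141 - B**2 - 84*B))
-W(249) = -249**2*(141 - 1*249**2 - 84*249) = -62001*(141 - 1*62001 - 20916) = -62001*(141 - 62001 - 20916) = -62001*(-82776) = -1*(-5132194776) = 5132194776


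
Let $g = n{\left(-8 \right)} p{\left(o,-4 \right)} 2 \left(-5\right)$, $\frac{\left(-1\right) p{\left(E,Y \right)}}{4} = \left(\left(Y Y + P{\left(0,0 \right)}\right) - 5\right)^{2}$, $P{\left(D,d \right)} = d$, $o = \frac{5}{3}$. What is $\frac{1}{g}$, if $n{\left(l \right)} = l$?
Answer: $- \frac{1}{38720} \approx -2.5826 \cdot 10^{-5}$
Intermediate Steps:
$o = \frac{5}{3}$ ($o = 5 \cdot \frac{1}{3} = \frac{5}{3} \approx 1.6667$)
$p{\left(E,Y \right)} = - 4 \left(-5 + Y^{2}\right)^{2}$ ($p{\left(E,Y \right)} = - 4 \left(\left(Y Y + 0\right) - 5\right)^{2} = - 4 \left(\left(Y^{2} + 0\right) - 5\right)^{2} = - 4 \left(Y^{2} - 5\right)^{2} = - 4 \left(-5 + Y^{2}\right)^{2}$)
$g = -38720$ ($g = - 8 - 4 \left(-5 + \left(-4\right)^{2}\right)^{2} \cdot 2 \left(-5\right) = - 8 - 4 \left(-5 + 16\right)^{2} \cdot 2 \left(-5\right) = - 8 - 4 \cdot 11^{2} \cdot 2 \left(-5\right) = - 8 \left(-4\right) 121 \cdot 2 \left(-5\right) = - 8 \left(-484\right) 2 \left(-5\right) = - 8 \left(\left(-968\right) \left(-5\right)\right) = \left(-8\right) 4840 = -38720$)
$\frac{1}{g} = \frac{1}{-38720} = - \frac{1}{38720}$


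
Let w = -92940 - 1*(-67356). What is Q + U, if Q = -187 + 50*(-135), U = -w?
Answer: 18647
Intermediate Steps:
w = -25584 (w = -92940 + 67356 = -25584)
U = 25584 (U = -1*(-25584) = 25584)
Q = -6937 (Q = -187 - 6750 = -6937)
Q + U = -6937 + 25584 = 18647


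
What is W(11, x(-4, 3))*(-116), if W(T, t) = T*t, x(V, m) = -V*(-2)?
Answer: 10208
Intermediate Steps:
x(V, m) = 2*V
W(11, x(-4, 3))*(-116) = (11*(2*(-4)))*(-116) = (11*(-8))*(-116) = -88*(-116) = 10208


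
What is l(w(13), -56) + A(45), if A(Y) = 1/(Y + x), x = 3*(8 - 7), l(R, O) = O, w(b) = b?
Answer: -2687/48 ≈ -55.979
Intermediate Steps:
x = 3 (x = 3*1 = 3)
A(Y) = 1/(3 + Y) (A(Y) = 1/(Y + 3) = 1/(3 + Y))
l(w(13), -56) + A(45) = -56 + 1/(3 + 45) = -56 + 1/48 = -2687/48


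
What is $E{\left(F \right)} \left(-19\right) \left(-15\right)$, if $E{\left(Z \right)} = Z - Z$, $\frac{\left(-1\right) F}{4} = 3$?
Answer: $0$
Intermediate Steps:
$F = -12$ ($F = \left(-4\right) 3 = -12$)
$E{\left(Z \right)} = 0$
$E{\left(F \right)} \left(-19\right) \left(-15\right) = 0 \left(-19\right) \left(-15\right) = 0 \left(-15\right) = 0$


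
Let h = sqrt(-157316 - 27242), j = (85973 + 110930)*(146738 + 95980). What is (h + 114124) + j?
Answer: 47792016478 + I*sqrt(184558) ≈ 4.7792e+10 + 429.6*I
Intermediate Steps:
j = 47791902354 (j = 196903*242718 = 47791902354)
h = I*sqrt(184558) (h = sqrt(-184558) = I*sqrt(184558) ≈ 429.6*I)
(h + 114124) + j = (I*sqrt(184558) + 114124) + 47791902354 = (114124 + I*sqrt(184558)) + 47791902354 = 47792016478 + I*sqrt(184558)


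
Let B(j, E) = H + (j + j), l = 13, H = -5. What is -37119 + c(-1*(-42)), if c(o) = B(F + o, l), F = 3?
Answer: -37034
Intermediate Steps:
B(j, E) = -5 + 2*j (B(j, E) = -5 + (j + j) = -5 + 2*j)
c(o) = 1 + 2*o (c(o) = -5 + 2*(3 + o) = -5 + (6 + 2*o) = 1 + 2*o)
-37119 + c(-1*(-42)) = -37119 + (1 + 2*(-1*(-42))) = -37119 + (1 + 2*42) = -37119 + (1 + 84) = -37119 + 85 = -37034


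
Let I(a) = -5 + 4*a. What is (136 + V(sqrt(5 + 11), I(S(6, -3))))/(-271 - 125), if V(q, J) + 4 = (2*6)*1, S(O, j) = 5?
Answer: -4/11 ≈ -0.36364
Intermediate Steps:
V(q, J) = 8 (V(q, J) = -4 + (2*6)*1 = -4 + 12*1 = -4 + 12 = 8)
(136 + V(sqrt(5 + 11), I(S(6, -3))))/(-271 - 125) = (136 + 8)/(-271 - 125) = 144/(-396) = 144*(-1/396) = -4/11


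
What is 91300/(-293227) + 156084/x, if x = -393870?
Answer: -3430218/4847365 ≈ -0.70765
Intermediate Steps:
91300/(-293227) + 156084/x = 91300/(-293227) + 156084/(-393870) = 91300*(-1/293227) + 156084*(-1/393870) = -8300/26657 - 26014/65645 = -3430218/4847365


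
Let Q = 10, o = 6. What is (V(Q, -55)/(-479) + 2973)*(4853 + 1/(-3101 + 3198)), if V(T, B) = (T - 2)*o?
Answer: 670345552098/46463 ≈ 1.4428e+7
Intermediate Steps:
V(T, B) = -12 + 6*T (V(T, B) = (T - 2)*6 = (-2 + T)*6 = -12 + 6*T)
(V(Q, -55)/(-479) + 2973)*(4853 + 1/(-3101 + 3198)) = ((-12 + 6*10)/(-479) + 2973)*(4853 + 1/(-3101 + 3198)) = ((-12 + 60)*(-1/479) + 2973)*(4853 + 1/97) = (48*(-1/479) + 2973)*(4853 + 1/97) = (-48/479 + 2973)*(470742/97) = (1424019/479)*(470742/97) = 670345552098/46463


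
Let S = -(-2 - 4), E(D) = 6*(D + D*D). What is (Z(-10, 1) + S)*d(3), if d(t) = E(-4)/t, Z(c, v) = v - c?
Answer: 408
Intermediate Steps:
E(D) = 6*D + 6*D² (E(D) = 6*(D + D²) = 6*D + 6*D²)
S = 6 (S = -1*(-6) = 6)
d(t) = 72/t (d(t) = (6*(-4)*(1 - 4))/t = (6*(-4)*(-3))/t = 72/t)
(Z(-10, 1) + S)*d(3) = ((1 - 1*(-10)) + 6)*(72/3) = ((1 + 10) + 6)*(72*(⅓)) = (11 + 6)*24 = 17*24 = 408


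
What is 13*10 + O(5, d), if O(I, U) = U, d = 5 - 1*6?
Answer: 129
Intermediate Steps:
d = -1 (d = 5 - 6 = -1)
13*10 + O(5, d) = 13*10 - 1 = 130 - 1 = 129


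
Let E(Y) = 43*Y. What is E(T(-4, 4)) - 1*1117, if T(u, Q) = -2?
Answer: -1203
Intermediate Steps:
E(T(-4, 4)) - 1*1117 = 43*(-2) - 1*1117 = -86 - 1117 = -1203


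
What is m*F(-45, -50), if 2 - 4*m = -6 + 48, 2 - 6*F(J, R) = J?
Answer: -235/3 ≈ -78.333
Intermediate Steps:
F(J, R) = ⅓ - J/6
m = -10 (m = ½ - (-6 + 48)/4 = ½ - ¼*42 = ½ - 21/2 = -10)
m*F(-45, -50) = -10*(⅓ - ⅙*(-45)) = -10*(⅓ + 15/2) = -10*47/6 = -235/3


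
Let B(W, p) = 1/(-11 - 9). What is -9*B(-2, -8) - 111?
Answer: -2211/20 ≈ -110.55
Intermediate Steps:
B(W, p) = -1/20 (B(W, p) = 1/(-20) = -1/20)
-9*B(-2, -8) - 111 = -9*(-1/20) - 111 = 9/20 - 111 = -2211/20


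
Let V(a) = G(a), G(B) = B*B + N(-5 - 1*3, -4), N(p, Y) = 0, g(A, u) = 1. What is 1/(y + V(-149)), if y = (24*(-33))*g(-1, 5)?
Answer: 1/21409 ≈ 4.6709e-5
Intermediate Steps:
G(B) = B² (G(B) = B*B + 0 = B² + 0 = B²)
V(a) = a²
y = -792 (y = (24*(-33))*1 = -792*1 = -792)
1/(y + V(-149)) = 1/(-792 + (-149)²) = 1/(-792 + 22201) = 1/21409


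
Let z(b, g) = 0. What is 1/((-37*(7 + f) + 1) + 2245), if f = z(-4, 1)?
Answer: 1/1987 ≈ 0.00050327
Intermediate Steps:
f = 0
1/((-37*(7 + f) + 1) + 2245) = 1/((-37*(7 + 0) + 1) + 2245) = 1/((-37*7 + 1) + 2245) = 1/((-259 + 1) + 2245) = 1/(-258 + 2245) = 1/1987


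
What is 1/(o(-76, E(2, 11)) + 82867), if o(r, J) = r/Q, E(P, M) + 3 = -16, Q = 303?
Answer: 303/25108625 ≈ 1.2068e-5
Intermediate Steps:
E(P, M) = -19 (E(P, M) = -3 - 16 = -19)
o(r, J) = r/303
1/(o(-76, E(2, 11)) + 82867) = 1/((1/303)*(-76) + 82867) = 1/(-76/303 + 82867) = 1/(25108625/303) = 303/25108625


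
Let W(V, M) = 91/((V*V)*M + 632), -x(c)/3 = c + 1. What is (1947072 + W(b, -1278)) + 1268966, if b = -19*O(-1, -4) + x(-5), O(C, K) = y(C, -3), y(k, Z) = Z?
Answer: 19566137205097/6083926 ≈ 3.2160e+6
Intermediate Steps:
O(C, K) = -3
x(c) = -3 - 3*c (x(c) = -3*(c + 1) = -3*(1 + c) = -3 - 3*c)
b = 69 (b = -19*(-3) + (-3 - 3*(-5)) = 57 + (-3 + 15) = 57 + 12 = 69)
W(V, M) = 91/(632 + M*V²) (W(V, M) = 91/(V²*M + 632) = 91/(M*V² + 632) = 91/(632 + M*V²))
(1947072 + W(b, -1278)) + 1268966 = (1947072 + 91/(632 - 1278*69²)) + 1268966 = (1947072 + 91/(632 - 1278*4761)) + 1268966 = (1947072 + 91/(632 - 6084558)) + 1268966 = (1947072 + 91/(-6083926)) + 1268966 = (1947072 + 91*(-1/6083926)) + 1268966 = (1947072 - 91/6083926) + 1268966 = 11845841964581/6083926 + 1268966 = 19566137205097/6083926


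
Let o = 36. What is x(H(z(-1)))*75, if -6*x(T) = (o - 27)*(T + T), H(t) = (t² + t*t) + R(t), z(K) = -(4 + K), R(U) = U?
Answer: -3375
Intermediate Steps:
z(K) = -4 - K
H(t) = t + 2*t² (H(t) = (t² + t*t) + t = (t² + t²) + t = 2*t² + t = t + 2*t²)
x(T) = -3*T (x(T) = -(36 - 27)*(T + T)/6 = -3*2*T/2 = -3*T)
x(H(z(-1)))*75 = -3*(-4 - 1*(-1))*(1 + 2*(-4 - 1*(-1)))*75 = -3*(-4 + 1)*(1 + 2*(-4 + 1))*75 = -(-9)*(1 + 2*(-3))*75 = -(-9)*(1 - 6)*75 = -(-9)*(-5)*75 = -3*15*75 = -45*75 = -3375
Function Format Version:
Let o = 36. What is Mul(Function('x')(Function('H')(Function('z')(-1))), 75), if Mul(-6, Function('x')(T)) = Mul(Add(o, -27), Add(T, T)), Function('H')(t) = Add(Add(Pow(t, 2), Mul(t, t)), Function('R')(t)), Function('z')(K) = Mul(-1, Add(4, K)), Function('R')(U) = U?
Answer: -3375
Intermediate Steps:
Function('z')(K) = Add(-4, Mul(-1, K))
Function('H')(t) = Add(t, Mul(2, Pow(t, 2))) (Function('H')(t) = Add(Add(Pow(t, 2), Mul(t, t)), t) = Add(Add(Pow(t, 2), Pow(t, 2)), t) = Add(Mul(2, Pow(t, 2)), t) = Add(t, Mul(2, Pow(t, 2))))
Function('x')(T) = Mul(-3, T) (Function('x')(T) = Mul(Rational(-1, 6), Mul(Add(36, -27), Add(T, T))) = Mul(Rational(-1, 6), Mul(9, Mul(2, T))) = Mul(Rational(-1, 6), Mul(18, T)) = Mul(-3, T))
Mul(Function('x')(Function('H')(Function('z')(-1))), 75) = Mul(Mul(-3, Mul(Add(-4, Mul(-1, -1)), Add(1, Mul(2, Add(-4, Mul(-1, -1)))))), 75) = Mul(Mul(-3, Mul(Add(-4, 1), Add(1, Mul(2, Add(-4, 1))))), 75) = Mul(Mul(-3, Mul(-3, Add(1, Mul(2, -3)))), 75) = Mul(Mul(-3, Mul(-3, Add(1, -6))), 75) = Mul(Mul(-3, Mul(-3, -5)), 75) = Mul(Mul(-3, 15), 75) = Mul(-45, 75) = -3375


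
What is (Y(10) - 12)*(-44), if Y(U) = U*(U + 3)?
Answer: -5192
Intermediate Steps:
Y(U) = U*(3 + U)
(Y(10) - 12)*(-44) = (10*(3 + 10) - 12)*(-44) = (10*13 - 12)*(-44) = (130 - 12)*(-44) = 118*(-44) = -5192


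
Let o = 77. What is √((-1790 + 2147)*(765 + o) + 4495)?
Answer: √305089 ≈ 552.35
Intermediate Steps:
√((-1790 + 2147)*(765 + o) + 4495) = √((-1790 + 2147)*(765 + 77) + 4495) = √(357*842 + 4495) = √(300594 + 4495) = √305089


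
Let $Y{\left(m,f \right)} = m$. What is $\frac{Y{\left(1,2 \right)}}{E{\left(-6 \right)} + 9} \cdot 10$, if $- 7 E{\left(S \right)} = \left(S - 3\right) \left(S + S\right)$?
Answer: $- \frac{14}{9} \approx -1.5556$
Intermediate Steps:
$E{\left(S \right)} = - \frac{2 S \left(-3 + S\right)}{7}$ ($E{\left(S \right)} = - \frac{\left(S - 3\right) \left(S + S\right)}{7} = - \frac{\left(-3 + S\right) 2 S}{7} = - \frac{2 S \left(-3 + S\right)}{7}$)
$\frac{Y{\left(1,2 \right)}}{E{\left(-6 \right)} + 9} \cdot 10 = 1 \frac{1}{\frac{2}{7} \left(-6\right) \left(3 - -6\right) + 9} \cdot 10 = 1 \frac{1}{\frac{2}{7} \left(-6\right) \left(3 + 6\right) + 9} \cdot 10 = 1 \frac{1}{\frac{2}{7} \left(-6\right) 9 + 9} \cdot 10 = 1 \frac{1}{- \frac{108}{7} + 9} \cdot 10 = 1 \frac{1}{- \frac{45}{7}} \cdot 10 = 1 \left(- \frac{7}{45}\right) 10 = \left(- \frac{7}{45}\right) 10 = - \frac{14}{9}$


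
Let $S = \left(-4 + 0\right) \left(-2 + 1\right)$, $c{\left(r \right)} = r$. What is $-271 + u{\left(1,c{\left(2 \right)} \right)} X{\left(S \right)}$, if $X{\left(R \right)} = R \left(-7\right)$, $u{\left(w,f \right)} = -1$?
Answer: $-243$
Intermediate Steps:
$S = 4$ ($S = \left(-4\right) \left(-1\right) = 4$)
$X{\left(R \right)} = - 7 R$
$-271 + u{\left(1,c{\left(2 \right)} \right)} X{\left(S \right)} = -271 - \left(-7\right) 4 = -271 - -28 = -271 + 28 = -243$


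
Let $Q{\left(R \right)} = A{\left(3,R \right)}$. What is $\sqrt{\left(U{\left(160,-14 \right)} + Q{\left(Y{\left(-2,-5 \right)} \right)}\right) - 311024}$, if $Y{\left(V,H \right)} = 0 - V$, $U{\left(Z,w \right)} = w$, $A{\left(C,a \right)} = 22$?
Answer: $2 i \sqrt{77754} \approx 557.69 i$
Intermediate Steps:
$Y{\left(V,H \right)} = - V$
$Q{\left(R \right)} = 22$
$\sqrt{\left(U{\left(160,-14 \right)} + Q{\left(Y{\left(-2,-5 \right)} \right)}\right) - 311024} = \sqrt{\left(-14 + 22\right) - 311024} = \sqrt{8 - 311024} = \sqrt{-311016} = 2 i \sqrt{77754}$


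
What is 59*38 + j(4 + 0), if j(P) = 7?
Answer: 2249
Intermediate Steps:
59*38 + j(4 + 0) = 59*38 + 7 = 2242 + 7 = 2249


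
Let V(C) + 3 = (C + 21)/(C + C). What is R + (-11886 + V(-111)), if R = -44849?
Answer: -2099291/37 ≈ -56738.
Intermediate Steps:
V(C) = -3 + (21 + C)/(2*C) (V(C) = -3 + (C + 21)/(C + C) = -3 + (21 + C)/((2*C)) = -3 + (21 + C)*(1/(2*C)) = -3 + (21 + C)/(2*C))
R + (-11886 + V(-111)) = -44849 + (-11886 + (½)*(21 - 5*(-111))/(-111)) = -44849 + (-11886 + (½)*(-1/111)*(21 + 555)) = -44849 + (-11886 + (½)*(-1/111)*576) = -44849 + (-11886 - 96/37) = -44849 - 439878/37 = -2099291/37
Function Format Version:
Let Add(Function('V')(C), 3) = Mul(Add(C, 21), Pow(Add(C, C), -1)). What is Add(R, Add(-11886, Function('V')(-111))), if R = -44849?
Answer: Rational(-2099291, 37) ≈ -56738.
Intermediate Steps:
Function('V')(C) = Add(-3, Mul(Rational(1, 2), Pow(C, -1), Add(21, C))) (Function('V')(C) = Add(-3, Mul(Add(C, 21), Pow(Add(C, C), -1))) = Add(-3, Mul(Add(21, C), Pow(Mul(2, C), -1))) = Add(-3, Mul(Add(21, C), Mul(Rational(1, 2), Pow(C, -1)))) = Add(-3, Mul(Rational(1, 2), Pow(C, -1), Add(21, C))))
Add(R, Add(-11886, Function('V')(-111))) = Add(-44849, Add(-11886, Mul(Rational(1, 2), Pow(-111, -1), Add(21, Mul(-5, -111))))) = Add(-44849, Add(-11886, Mul(Rational(1, 2), Rational(-1, 111), Add(21, 555)))) = Add(-44849, Add(-11886, Mul(Rational(1, 2), Rational(-1, 111), 576))) = Add(-44849, Add(-11886, Rational(-96, 37))) = Add(-44849, Rational(-439878, 37)) = Rational(-2099291, 37)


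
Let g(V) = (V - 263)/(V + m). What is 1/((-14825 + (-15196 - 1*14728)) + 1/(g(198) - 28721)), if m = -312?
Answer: -3274129/146513998735 ≈ -2.2347e-5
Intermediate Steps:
g(V) = (-263 + V)/(-312 + V) (g(V) = (V - 263)/(V - 312) = (-263 + V)/(-312 + V))
1/((-14825 + (-15196 - 1*14728)) + 1/(g(198) - 28721)) = 1/((-14825 + (-15196 - 1*14728)) + 1/((-263 + 198)/(-312 + 198) - 28721)) = 1/((-14825 + (-15196 - 14728)) + 1/(-65/(-114) - 28721)) = 1/((-14825 - 29924) + 1/(-1/114*(-65) - 28721)) = 1/(-44749 + 1/(65/114 - 28721)) = 1/(-44749 + 1/(-3274129/114)) = 1/(-44749 - 114/3274129) = 1/(-146513998735/3274129) = -3274129/146513998735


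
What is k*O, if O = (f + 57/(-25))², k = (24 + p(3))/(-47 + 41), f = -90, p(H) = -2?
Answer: -19514913/625 ≈ -31224.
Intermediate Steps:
k = -11/3 (k = (24 - 2)/(-47 + 41) = 22/(-6) = 22*(-⅙) = -11/3 ≈ -3.6667)
O = 5322249/625 (O = (-90 + 57/(-25))² = (-90 + 57*(-1/25))² = (-90 - 57/25)² = (-2307/25)² = 5322249/625 ≈ 8515.6)
k*O = -11/3*5322249/625 = -19514913/625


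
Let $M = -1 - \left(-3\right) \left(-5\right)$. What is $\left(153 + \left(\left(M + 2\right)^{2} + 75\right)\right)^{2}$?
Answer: $179776$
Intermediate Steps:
$M = -16$ ($M = -1 - 15 = -16$)
$\left(153 + \left(\left(M + 2\right)^{2} + 75\right)\right)^{2} = \left(153 + \left(\left(-16 + 2\right)^{2} + 75\right)\right)^{2} = \left(153 + \left(\left(-14\right)^{2} + 75\right)\right)^{2} = \left(153 + \left(196 + 75\right)\right)^{2} = \left(153 + 271\right)^{2} = 424^{2} = 179776$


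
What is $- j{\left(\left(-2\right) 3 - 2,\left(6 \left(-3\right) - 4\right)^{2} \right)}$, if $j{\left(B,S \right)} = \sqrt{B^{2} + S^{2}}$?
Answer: $- 4 \sqrt{14645} \approx -484.07$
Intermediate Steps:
$- j{\left(\left(-2\right) 3 - 2,\left(6 \left(-3\right) - 4\right)^{2} \right)} = - \sqrt{\left(\left(-2\right) 3 - 2\right)^{2} + \left(\left(6 \left(-3\right) - 4\right)^{2}\right)^{2}} = - \sqrt{\left(-6 - 2\right)^{2} + \left(\left(-18 - 4\right)^{2}\right)^{2}} = - \sqrt{\left(-8\right)^{2} + \left(\left(-22\right)^{2}\right)^{2}} = - \sqrt{64 + 484^{2}} = - \sqrt{64 + 234256} = - \sqrt{234320} = - 4 \sqrt{14645}$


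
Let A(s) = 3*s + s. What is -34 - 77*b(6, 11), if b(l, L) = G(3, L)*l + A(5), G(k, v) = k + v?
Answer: -8042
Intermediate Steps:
A(s) = 4*s
b(l, L) = 20 + l*(3 + L) (b(l, L) = (3 + L)*l + 4*5 = l*(3 + L) + 20 = 20 + l*(3 + L))
-34 - 77*b(6, 11) = -34 - 77*(20 + 6*(3 + 11)) = -34 - 77*(20 + 6*14) = -34 - 77*(20 + 84) = -34 - 77*104 = -34 - 8008 = -8042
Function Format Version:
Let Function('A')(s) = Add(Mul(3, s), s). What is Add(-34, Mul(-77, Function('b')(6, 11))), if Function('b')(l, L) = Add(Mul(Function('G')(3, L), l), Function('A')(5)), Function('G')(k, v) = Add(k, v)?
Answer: -8042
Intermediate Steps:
Function('A')(s) = Mul(4, s)
Function('b')(l, L) = Add(20, Mul(l, Add(3, L))) (Function('b')(l, L) = Add(Mul(Add(3, L), l), Mul(4, 5)) = Add(Mul(l, Add(3, L)), 20) = Add(20, Mul(l, Add(3, L))))
Add(-34, Mul(-77, Function('b')(6, 11))) = Add(-34, Mul(-77, Add(20, Mul(6, Add(3, 11))))) = Add(-34, Mul(-77, Add(20, Mul(6, 14)))) = Add(-34, Mul(-77, Add(20, 84))) = Add(-34, Mul(-77, 104)) = Add(-34, -8008) = -8042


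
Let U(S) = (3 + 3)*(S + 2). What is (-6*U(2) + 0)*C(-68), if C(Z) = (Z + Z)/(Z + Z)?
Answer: -144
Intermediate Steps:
U(S) = 12 + 6*S (U(S) = 6*(2 + S) = 12 + 6*S)
C(Z) = 1 (C(Z) = (2*Z)/((2*Z)) = (2*Z)*(1/(2*Z)) = 1)
(-6*U(2) + 0)*C(-68) = (-6*(12 + 6*2) + 0)*1 = (-6*(12 + 12) + 0)*1 = (-6*24 + 0)*1 = (-144 + 0)*1 = -144*1 = -144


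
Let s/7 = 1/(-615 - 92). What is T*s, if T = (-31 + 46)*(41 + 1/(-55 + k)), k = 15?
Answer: -4917/808 ≈ -6.0854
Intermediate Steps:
s = -1/101 (s = 7/(-615 - 92) = 7/(-707) = 7*(-1/707) = -1/101 ≈ -0.0099010)
T = 4917/8 (T = (-31 + 46)*(41 + 1/(-55 + 15)) = 15*(41 + 1/(-40)) = 15*(41 - 1/40) = 15*(1639/40) = 4917/8 ≈ 614.63)
T*s = (4917/8)*(-1/101) = -4917/808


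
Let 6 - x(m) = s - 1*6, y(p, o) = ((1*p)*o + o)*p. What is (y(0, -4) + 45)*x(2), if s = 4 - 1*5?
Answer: 585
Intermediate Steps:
s = -1 (s = 4 - 5 = -1)
y(p, o) = p*(o + o*p) (y(p, o) = (p*o + o)*p = (o*p + o)*p = (o + o*p)*p = p*(o + o*p))
x(m) = 13 (x(m) = 6 - (-1 - 1*6) = 6 - (-1 - 6) = 6 - 1*(-7) = 6 + 7 = 13)
(y(0, -4) + 45)*x(2) = (-4*0*(1 + 0) + 45)*13 = (-4*0*1 + 45)*13 = (0 + 45)*13 = 45*13 = 585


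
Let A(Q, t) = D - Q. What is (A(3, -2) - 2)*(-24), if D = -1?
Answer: 144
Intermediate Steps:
A(Q, t) = -1 - Q
(A(3, -2) - 2)*(-24) = ((-1 - 1*3) - 2)*(-24) = ((-1 - 3) - 2)*(-24) = (-4 - 2)*(-24) = -6*(-24) = 144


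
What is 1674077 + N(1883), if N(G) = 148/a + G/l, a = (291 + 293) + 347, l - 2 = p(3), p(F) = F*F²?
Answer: 45200162288/26999 ≈ 1.6741e+6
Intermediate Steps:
p(F) = F³
l = 29 (l = 2 + 3³ = 2 + 27 = 29)
a = 931 (a = 584 + 347 = 931)
N(G) = 148/931 + G/29
1674077 + N(1883) = 1674077 + (148/931 + (1/29)*1883) = 1674077 + (148/931 + 1883/29) = 1674077 + 1757365/26999 = 45200162288/26999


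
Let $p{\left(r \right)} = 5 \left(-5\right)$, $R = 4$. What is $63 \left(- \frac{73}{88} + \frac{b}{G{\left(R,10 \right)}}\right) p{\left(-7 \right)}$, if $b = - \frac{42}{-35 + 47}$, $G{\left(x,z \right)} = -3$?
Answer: $- \frac{46725}{88} \approx -530.97$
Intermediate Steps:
$p{\left(r \right)} = -25$
$b = - \frac{7}{2}$ ($b = - \frac{42}{12} = \left(-42\right) \frac{1}{12} = - \frac{7}{2} \approx -3.5$)
$63 \left(- \frac{73}{88} + \frac{b}{G{\left(R,10 \right)}}\right) p{\left(-7 \right)} = 63 \left(- \frac{73}{88} - \frac{7}{2 \left(-3\right)}\right) \left(-25\right) = 63 \left(\left(-73\right) \frac{1}{88} - - \frac{7}{6}\right) \left(-25\right) = 63 \left(- \frac{73}{88} + \frac{7}{6}\right) \left(-25\right) = 63 \cdot \frac{89}{264} \left(-25\right) = \frac{1869}{88} \left(-25\right) = - \frac{46725}{88}$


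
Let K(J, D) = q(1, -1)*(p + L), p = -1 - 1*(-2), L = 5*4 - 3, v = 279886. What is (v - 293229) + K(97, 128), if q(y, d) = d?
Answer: -13361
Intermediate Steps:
L = 17 (L = 20 - 3 = 17)
p = 1 (p = -1 + 2 = 1)
K(J, D) = -18 (K(J, D) = -(1 + 17) = -1*18 = -18)
(v - 293229) + K(97, 128) = (279886 - 293229) - 18 = -13343 - 18 = -13361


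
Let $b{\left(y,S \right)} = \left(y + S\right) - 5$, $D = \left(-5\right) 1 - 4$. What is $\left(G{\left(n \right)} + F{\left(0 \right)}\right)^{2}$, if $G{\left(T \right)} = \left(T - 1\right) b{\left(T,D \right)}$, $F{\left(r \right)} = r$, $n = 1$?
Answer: $0$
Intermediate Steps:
$D = -9$ ($D = -5 - 4 = -9$)
$b{\left(y,S \right)} = -5 + S + y$ ($b{\left(y,S \right)} = \left(S + y\right) - 5 = -5 + S + y$)
$G{\left(T \right)} = \left(-1 + T\right) \left(-14 + T\right)$ ($G{\left(T \right)} = \left(T - 1\right) \left(-5 - 9 + T\right) = \left(-1 + T\right) \left(-14 + T\right)$)
$\left(G{\left(n \right)} + F{\left(0 \right)}\right)^{2} = \left(\left(-1 + 1\right) \left(-14 + 1\right) + 0\right)^{2} = \left(0 \left(-13\right) + 0\right)^{2} = \left(0 + 0\right)^{2} = 0^{2} = 0$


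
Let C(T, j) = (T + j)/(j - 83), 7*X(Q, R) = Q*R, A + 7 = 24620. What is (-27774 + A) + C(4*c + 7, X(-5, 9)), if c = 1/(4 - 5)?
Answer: -989381/313 ≈ -3161.0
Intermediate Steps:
A = 24613 (A = -7 + 24620 = 24613)
c = -1 (c = 1/(-1) = -1)
X(Q, R) = Q*R/7 (X(Q, R) = (Q*R)/7 = Q*R/7)
C(T, j) = (T + j)/(-83 + j)
(-27774 + A) + C(4*c + 7, X(-5, 9)) = (-27774 + 24613) + ((4*(-1) + 7) + (⅐)*(-5)*9)/(-83 + (⅐)*(-5)*9) = -3161 + ((-4 + 7) - 45/7)/(-83 - 45/7) = -3161 + (3 - 45/7)/(-626/7) = -3161 - 7/626*(-24/7) = -3161 + 12/313 = -989381/313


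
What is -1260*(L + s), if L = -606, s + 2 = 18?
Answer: 743400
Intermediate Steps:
s = 16 (s = -2 + 18 = 16)
-1260*(L + s) = -1260*(-606 + 16) = -1260*(-590) = 743400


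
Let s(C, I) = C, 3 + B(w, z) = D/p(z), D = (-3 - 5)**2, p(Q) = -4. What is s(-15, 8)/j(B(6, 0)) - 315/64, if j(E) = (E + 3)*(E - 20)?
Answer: -4115/832 ≈ -4.9459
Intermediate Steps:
D = 64 (D = (-8)**2 = 64)
B(w, z) = -19 (B(w, z) = -3 + 64/(-4) = -3 + 64*(-1/4) = -3 - 16 = -19)
j(E) = (-20 + E)*(3 + E) (j(E) = (3 + E)*(-20 + E) = (-20 + E)*(3 + E))
s(-15, 8)/j(B(6, 0)) - 315/64 = -15/(-60 + (-19)**2 - 17*(-19)) - 315/64 = -15/(-60 + 361 + 323) - 315*1/64 = -15/624 - 315/64 = -15*1/624 - 315/64 = -5/208 - 315/64 = -4115/832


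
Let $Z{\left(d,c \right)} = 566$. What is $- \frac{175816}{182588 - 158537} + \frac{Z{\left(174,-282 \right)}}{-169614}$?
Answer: $- \frac{4972411315}{679897719} \approx -7.3135$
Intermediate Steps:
$- \frac{175816}{182588 - 158537} + \frac{Z{\left(174,-282 \right)}}{-169614} = - \frac{175816}{182588 - 158537} + \frac{566}{-169614} = - \frac{175816}{24051} + 566 \left(- \frac{1}{169614}\right) = \left(-175816\right) \frac{1}{24051} - \frac{283}{84807} = - \frac{175816}{24051} - \frac{283}{84807} = - \frac{4972411315}{679897719}$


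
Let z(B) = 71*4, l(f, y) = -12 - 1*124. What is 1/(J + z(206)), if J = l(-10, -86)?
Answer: 1/148 ≈ 0.0067568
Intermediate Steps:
l(f, y) = -136 (l(f, y) = -12 - 124 = -136)
J = -136
z(B) = 284
1/(J + z(206)) = 1/(-136 + 284) = 1/148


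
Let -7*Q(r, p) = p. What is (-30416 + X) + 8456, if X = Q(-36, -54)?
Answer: -153666/7 ≈ -21952.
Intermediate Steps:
Q(r, p) = -p/7
X = 54/7 (X = -⅐*(-54) = 54/7 ≈ 7.7143)
(-30416 + X) + 8456 = (-30416 + 54/7) + 8456 = -212858/7 + 8456 = -153666/7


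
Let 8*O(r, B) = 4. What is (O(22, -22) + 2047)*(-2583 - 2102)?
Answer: -19185075/2 ≈ -9.5925e+6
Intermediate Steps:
O(r, B) = ½ (O(r, B) = (⅛)*4 = ½)
(O(22, -22) + 2047)*(-2583 - 2102) = (½ + 2047)*(-2583 - 2102) = (4095/2)*(-4685) = -19185075/2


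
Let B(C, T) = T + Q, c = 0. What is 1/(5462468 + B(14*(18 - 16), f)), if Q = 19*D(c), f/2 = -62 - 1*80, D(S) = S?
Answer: 1/5462184 ≈ 1.8308e-7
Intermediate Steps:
f = -284 (f = 2*(-62 - 1*80) = 2*(-62 - 80) = 2*(-142) = -284)
Q = 0 (Q = 19*0 = 0)
B(C, T) = T (B(C, T) = T + 0 = T)
1/(5462468 + B(14*(18 - 16), f)) = 1/(5462468 - 284) = 1/5462184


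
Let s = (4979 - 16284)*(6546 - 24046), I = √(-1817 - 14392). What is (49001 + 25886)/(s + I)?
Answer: 14815456862500/39139676406266209 - 224661*I*√1801/39139676406266209 ≈ 0.00037853 - 2.4359e-10*I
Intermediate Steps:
I = 3*I*√1801 (I = √(-16209) = 3*I*√1801 ≈ 127.31*I)
s = 197837500 (s = -11305*(-17500) = 197837500)
(49001 + 25886)/(s + I) = (49001 + 25886)/(197837500 + 3*I*√1801) = 74887/(197837500 + 3*I*√1801)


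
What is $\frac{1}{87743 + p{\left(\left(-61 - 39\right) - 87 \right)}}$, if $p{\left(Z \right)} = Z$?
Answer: $\frac{1}{87556} \approx 1.1421 \cdot 10^{-5}$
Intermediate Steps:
$\frac{1}{87743 + p{\left(\left(-61 - 39\right) - 87 \right)}} = \frac{1}{87743 - 187} = \frac{1}{87556}$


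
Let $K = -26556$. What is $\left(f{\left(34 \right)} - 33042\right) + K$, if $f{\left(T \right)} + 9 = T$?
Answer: $-59573$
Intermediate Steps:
$f{\left(T \right)} = -9 + T$
$\left(f{\left(34 \right)} - 33042\right) + K = \left(\left(-9 + 34\right) - 33042\right) - 26556 = \left(25 - 33042\right) - 26556 = -33017 - 26556 = -59573$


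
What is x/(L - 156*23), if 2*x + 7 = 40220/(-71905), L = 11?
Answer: 108711/102881674 ≈ 0.0010567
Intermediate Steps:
x = -108711/28762 (x = -7/2 + (40220/(-71905))/2 = -7/2 + (40220*(-1/71905))/2 = -7/2 + (½)*(-8044/14381) = -7/2 - 4022/14381 = -108711/28762 ≈ -3.7797)
x/(L - 156*23) = -108711/(28762*(11 - 156*23)) = -108711/(28762*(11 - 3588)) = -108711/28762/(-3577) = -108711/28762*(-1/3577) = 108711/102881674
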